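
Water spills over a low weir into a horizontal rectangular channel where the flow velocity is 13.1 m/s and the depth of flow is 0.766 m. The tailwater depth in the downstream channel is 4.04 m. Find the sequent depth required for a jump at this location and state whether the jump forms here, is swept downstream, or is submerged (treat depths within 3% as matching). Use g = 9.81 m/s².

Fr₁ = V₁/√(g·y₁) = 13.1/√(9.81×0.766) = 4.78.
Sequent-depth ratio: y₂/y₁ = ½[√(1 + 8Fr₁²) − 1] = ½[√183.7 − 1] = 6.28.
y₂ = 6.28 × 0.766 = 4.81 m.
Tailwater y_tw = 4.04 m: y_tw < y₂, so the jump is swept downstream.

y₂ = 4.81 m; the jump is swept downstream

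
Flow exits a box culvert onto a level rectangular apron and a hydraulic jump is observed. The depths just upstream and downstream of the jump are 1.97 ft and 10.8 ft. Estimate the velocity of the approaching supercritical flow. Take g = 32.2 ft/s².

For a rectangular channel the momentum equation gives q² = ½·g·y₁·y₂·(y₁ + y₂) = ½×32.2×1.97×10.8×12.8 = 4374.
q = √4374 = 66.1 ft²/s.
V₁ = q/y₁ = 66.1/1.97 = 33.6 ft/s.

V₁ = 33.6 ft/s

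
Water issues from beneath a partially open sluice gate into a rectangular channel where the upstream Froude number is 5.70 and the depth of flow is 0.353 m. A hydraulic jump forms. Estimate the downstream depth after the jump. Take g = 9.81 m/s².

y₂ = 2.67 m

Fr₁ = 5.70 (given).
Bélanger equation: y₂/y₁ = ½[√(1 + 8Fr₁²) − 1] = ½[√260.9 − 1] = 7.58.
y₂ = 7.58 × 0.353 = 2.67 m.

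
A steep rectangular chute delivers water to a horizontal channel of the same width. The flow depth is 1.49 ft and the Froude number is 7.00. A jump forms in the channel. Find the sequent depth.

y₂ = 14.0 ft

Fr₁ = 7.00 (given).
Bélanger equation: y₂/y₁ = ½[√(1 + 8Fr₁²) − 1] = ½[√393.0 − 1] = 9.41.
y₂ = 9.41 × 1.49 = 14.0 ft.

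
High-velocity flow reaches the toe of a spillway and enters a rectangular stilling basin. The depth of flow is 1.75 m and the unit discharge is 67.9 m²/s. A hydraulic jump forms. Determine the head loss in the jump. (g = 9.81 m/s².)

V₁ = q/y₁ = 67.9/1.75 = 38.8 m/s. Fr₁ = V₁/√(g·y₁) = 38.8/√(9.81×1.75) = 9.36.
By Bélanger, y₂/y₁ = ½[√(1 + 8Fr₁²) − 1] = ½[√702.5 − 1] = 12.8.
y₂ = 12.8 × 1.75 = 22.3 m.
Head loss: ΔE = (y₂ − y₁)³/(4y₁y₂) = (22.3 − 1.75)³/(4×1.75×22.3) = 8700/156 = 55.7 m.

ΔE = 55.7 m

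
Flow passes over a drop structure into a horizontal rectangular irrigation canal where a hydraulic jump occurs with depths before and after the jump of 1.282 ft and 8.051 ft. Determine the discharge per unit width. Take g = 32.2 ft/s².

q = 39.38 ft²/s

For a rectangular channel the momentum equation gives q² = ½·g·y₁·y₂·(y₁ + y₂) = ½×32.2×1.282×8.051×9.333 = 1551.
q = √1551 = 39.38 ft²/s.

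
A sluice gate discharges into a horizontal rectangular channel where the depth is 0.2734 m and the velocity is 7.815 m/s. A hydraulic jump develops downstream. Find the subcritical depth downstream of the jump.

Fr₁ = V₁/√(g·y₁) = 7.815/√(9.81×0.2734) = 4.772.
By Bélanger, y₂/y₁ = ½[√(1 + 8Fr₁²) − 1] = ½[√183.17 − 1] = 6.267.
y₂ = 6.267 × 0.2734 = 1.713 m.

y₂ = 1.713 m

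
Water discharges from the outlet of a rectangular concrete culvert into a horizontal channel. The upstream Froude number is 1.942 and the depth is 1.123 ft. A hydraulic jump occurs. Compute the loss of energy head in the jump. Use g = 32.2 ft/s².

Fr₁ = 1.942 (given).
Conjugate-depth relation: y₂/y₁ = ½[√(1 + 8Fr₁²) − 1] = ½[√31.171 − 1] = 2.292.
y₂ = 2.292 × 1.123 = 2.573 ft.
V₁ = Fr₁·√(g·y₁) = 1.942×√(32.2×1.123) = 11.68 ft/s; q = V₁·y₁ = 13.11 ft²/s. V₂ = q/y₂ = 13.11/2.573 = 5.096 ft/s. E₁ = y₁ + V₁²/2g = 3.241 ft; E₂ = y₂ + V₂²/2g = 2.977 ft. ΔE = E₁ − E₂ = 0.2639 ft.

ΔE = 0.2639 ft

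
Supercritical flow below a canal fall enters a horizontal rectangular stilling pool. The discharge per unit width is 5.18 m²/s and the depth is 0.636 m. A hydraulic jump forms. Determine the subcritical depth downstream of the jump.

y₂ = 2.63 m

V₁ = q/y₁ = 5.18/0.636 = 8.14 m/s. Fr₁ = V₁/√(g·y₁) = 8.14/√(9.81×0.636) = 3.26.
Sequent-depth ratio: y₂/y₁ = ½[√(1 + 8Fr₁²) − 1] = ½[√86.06 − 1] = 4.14.
y₂ = 4.14 × 0.636 = 2.63 m.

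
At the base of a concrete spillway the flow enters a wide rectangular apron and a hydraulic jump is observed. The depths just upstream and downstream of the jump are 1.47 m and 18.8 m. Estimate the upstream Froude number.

For a rectangular channel the momentum equation gives q² = ½·g·y₁·y₂·(y₁ + y₂) = ½×9.81×1.47×18.8×20.3 = 2748.
q = √2748 = 52.4 m²/s.
V₁ = q/y₁ = 35.7 m/s; Fr₁ = V₁/√(g·y₁) = 9.39.

Fr₁ = 9.39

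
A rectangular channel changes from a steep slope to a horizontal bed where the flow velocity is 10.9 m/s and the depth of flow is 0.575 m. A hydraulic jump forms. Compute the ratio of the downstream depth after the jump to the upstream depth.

y₂/y₁ = 6.01

Fr₁ = V₁/√(g·y₁) = 10.9/√(9.81×0.575) = 4.59.
By Bélanger, y₂/y₁ = ½[√(1 + 8Fr₁²) − 1] = ½[√169.5 − 1] = 6.01.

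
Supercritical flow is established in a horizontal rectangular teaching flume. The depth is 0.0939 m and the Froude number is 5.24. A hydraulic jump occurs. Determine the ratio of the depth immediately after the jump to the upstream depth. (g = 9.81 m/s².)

y₂/y₁ = 6.93

Fr₁ = 5.24 (given).
Bélanger equation: y₂/y₁ = ½[√(1 + 8Fr₁²) − 1] = ½[√220.7 − 1] = 6.93.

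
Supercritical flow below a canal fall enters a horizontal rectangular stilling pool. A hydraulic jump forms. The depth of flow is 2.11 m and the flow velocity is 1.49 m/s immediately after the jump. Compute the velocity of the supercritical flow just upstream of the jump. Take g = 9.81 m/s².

V₁ = 8.21 m/s

Fr₂ = V₂/√(g·y₂) = 1.49/√(9.81×2.11) = 0.327.
Applying the sequent-depth relation in reverse, y₁/y₂ = ½[√(1 + 8Fr₂²) − 1] = ½[√1.858 − 1] = 0.182.
y₁ = 0.182 × 2.11 = 0.383 m.
V₁ = q/y₁ = 3.14/0.383 = 8.21 m/s.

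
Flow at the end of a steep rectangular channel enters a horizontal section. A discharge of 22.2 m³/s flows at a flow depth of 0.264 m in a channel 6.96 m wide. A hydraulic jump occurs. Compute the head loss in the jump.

q = Q/b = 22.2/6.96 = 3.19 m²/s; V₁ = q/y₁ = 12.1 m/s. Fr₁ = V₁/√(g·y₁) = 7.51.
By Bélanger, y₂/y₁ = ½[√(1 + 8Fr₁²) − 1] = ½[√451.9 − 1] = 10.1.
y₂ = 10.1 × 0.264 = 2.67 m.
Head loss: ΔE = (y₂ − y₁)³/(4y₁y₂) = (2.67 − 0.264)³/(4×0.264×2.67) = 14.0/2.82 = 4.96 m.

ΔE = 4.96 m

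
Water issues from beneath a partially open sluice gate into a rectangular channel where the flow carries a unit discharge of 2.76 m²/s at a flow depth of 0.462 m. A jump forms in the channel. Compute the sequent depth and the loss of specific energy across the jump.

y₂ = 1.62 m; ΔE = 0.516 m

V₁ = q/y₁ = 2.76/0.462 = 5.97 m/s. Fr₁ = V₁/√(g·y₁) = 5.97/√(9.81×0.462) = 2.81.
Sequent-depth ratio: y₂/y₁ = ½[√(1 + 8Fr₁²) − 1] = ½[√64.00 − 1] = 3.50.
y₂ = 3.50 × 0.462 = 1.62 m.
Head loss: ΔE = (y₂ − y₁)³/(4y₁y₂) = (1.62 − 0.462)³/(4×0.462×1.62) = 1.54/2.99 = 0.516 m.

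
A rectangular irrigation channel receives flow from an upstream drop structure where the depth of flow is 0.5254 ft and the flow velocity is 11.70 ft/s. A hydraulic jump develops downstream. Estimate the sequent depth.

y₂ = 1.867 ft

Fr₁ = V₁/√(g·y₁) = 11.70/√(32.2×0.5254) = 2.845.
Conjugate-depth relation: y₂/y₁ = ½[√(1 + 8Fr₁²) − 1] = ½[√65.732 − 1] = 3.554.
y₂ = 3.554 × 0.5254 = 1.867 ft.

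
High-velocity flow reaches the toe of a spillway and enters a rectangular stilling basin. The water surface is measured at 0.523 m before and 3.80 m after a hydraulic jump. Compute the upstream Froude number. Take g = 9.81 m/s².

Fr₁ = 5.48

For a rectangular channel the momentum equation gives q² = ½·g·y₁·y₂·(y₁ + y₂) = ½×9.81×0.523×3.80×4.32 = 42.1.
q = √42.1 = 6.49 m²/s.
V₁ = q/y₁ = 12.4 m/s; Fr₁ = V₁/√(g·y₁) = 5.48.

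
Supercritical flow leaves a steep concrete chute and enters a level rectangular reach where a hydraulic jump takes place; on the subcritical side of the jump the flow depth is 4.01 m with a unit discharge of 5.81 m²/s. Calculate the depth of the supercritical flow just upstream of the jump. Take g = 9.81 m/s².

y₁ = 0.390 m

V₂ = q/y₂ = 5.81/4.01 = 1.45 m/s; Fr₂ = V₂/√(g·y₂) = 0.231.
Since the conjugate-depth ratio holds either way, y₁/y₂ = ½[√(1 + 8Fr₂²) − 1] = ½[√1.427 − 1] = 0.0973.
y₁ = 0.0973 × 4.01 = 0.390 m.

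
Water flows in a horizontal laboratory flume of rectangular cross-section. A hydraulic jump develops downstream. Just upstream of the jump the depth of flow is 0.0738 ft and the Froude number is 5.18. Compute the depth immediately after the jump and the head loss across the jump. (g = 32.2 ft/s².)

y₂ = 0.505 ft; ΔE = 0.538 ft

Fr₁ = 5.18 (given).
By Bélanger, y₂/y₁ = ½[√(1 + 8Fr₁²) − 1] = ½[√215.7 − 1] = 6.84.
y₂ = 6.84 × 0.0738 = 0.505 ft.
Head loss: ΔE = (y₂ − y₁)³/(4y₁y₂) = (0.505 − 0.0738)³/(4×0.0738×0.505) = 0.0802/0.149 = 0.538 ft.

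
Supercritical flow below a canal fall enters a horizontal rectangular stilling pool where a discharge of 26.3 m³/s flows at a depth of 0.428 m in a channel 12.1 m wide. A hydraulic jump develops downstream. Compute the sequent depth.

y₂ = 1.30 m

q = Q/b = 26.3/12.1 = 2.17 m²/s; V₁ = q/y₁ = 5.08 m/s. Fr₁ = V₁/√(g·y₁) = 2.48.
Bélanger equation: y₂/y₁ = ½[√(1 + 8Fr₁²) − 1] = ½[√50.14 − 1] = 3.04.
y₂ = 3.04 × 0.428 = 1.30 m.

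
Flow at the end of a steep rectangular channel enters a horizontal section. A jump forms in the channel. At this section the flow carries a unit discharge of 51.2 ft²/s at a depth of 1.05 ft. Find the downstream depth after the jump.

V₁ = q/y₁ = 51.2/1.05 = 48.8 ft/s. Fr₁ = V₁/√(g·y₁) = 48.8/√(32.2×1.05) = 8.39.
Bélanger equation: y₂/y₁ = ½[√(1 + 8Fr₁²) − 1] = ½[√563.6 − 1] = 11.4.
y₂ = 11.4 × 1.05 = 11.9 ft.

y₂ = 11.9 ft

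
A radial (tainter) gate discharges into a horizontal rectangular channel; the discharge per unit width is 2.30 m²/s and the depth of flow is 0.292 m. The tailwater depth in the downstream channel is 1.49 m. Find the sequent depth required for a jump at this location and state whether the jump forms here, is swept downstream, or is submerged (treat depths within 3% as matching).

y₂ = 1.78 m; the jump is swept downstream

V₁ = q/y₁ = 2.30/0.292 = 7.88 m/s. Fr₁ = V₁/√(g·y₁) = 7.88/√(9.81×0.292) = 4.65.
From the momentum equation for a rectangular channel, y₂/y₁ = ½[√(1 + 8Fr₁²) − 1] = ½[√174.3 − 1] = 6.10.
y₂ = 6.10 × 0.292 = 1.78 m.
Tailwater y_tw = 1.49 m: y_tw < y₂, so the jump is swept downstream.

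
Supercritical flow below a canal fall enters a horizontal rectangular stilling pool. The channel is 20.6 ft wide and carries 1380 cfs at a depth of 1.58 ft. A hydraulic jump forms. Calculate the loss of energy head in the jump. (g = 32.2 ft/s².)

ΔE = 16.5 ft

q = Q/b = 1380/20.6 = 67.0 ft²/s; V₁ = q/y₁ = 42.4 ft/s. Fr₁ = V₁/√(g·y₁) = 5.94.
Conjugate-depth relation: y₂/y₁ = ½[√(1 + 8Fr₁²) − 1] = ½[√283.7 − 1] = 7.92.
y₂ = 7.92 × 1.58 = 12.5 ft.
Head loss: ΔE = (y₂ − y₁)³/(4y₁y₂) = (12.5 − 1.58)³/(4×1.58×12.5) = 1308/79.1 = 16.5 ft.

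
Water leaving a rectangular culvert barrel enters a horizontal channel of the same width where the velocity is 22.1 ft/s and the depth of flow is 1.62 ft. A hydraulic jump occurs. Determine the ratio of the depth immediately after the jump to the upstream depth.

Fr₁ = V₁/√(g·y₁) = 22.1/√(32.2×1.62) = 3.06.
By Bélanger, y₂/y₁ = ½[√(1 + 8Fr₁²) − 1] = ½[√75.90 − 1] = 3.86.

y₂/y₁ = 3.86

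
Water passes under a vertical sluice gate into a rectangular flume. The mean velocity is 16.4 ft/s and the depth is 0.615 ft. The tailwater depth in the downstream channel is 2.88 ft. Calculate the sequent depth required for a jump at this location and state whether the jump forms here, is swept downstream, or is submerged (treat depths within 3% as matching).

Fr₁ = V₁/√(g·y₁) = 16.4/√(32.2×0.615) = 3.69.
Conjugate-depth relation: y₂/y₁ = ½[√(1 + 8Fr₁²) − 1] = ½[√109.7 − 1] = 4.74.
y₂ = 4.74 × 0.615 = 2.91 ft.
Tailwater y_tw = 2.88 ft: y_tw ≈ y₂, so the jump forms here.

y₂ = 2.91 ft; the jump forms here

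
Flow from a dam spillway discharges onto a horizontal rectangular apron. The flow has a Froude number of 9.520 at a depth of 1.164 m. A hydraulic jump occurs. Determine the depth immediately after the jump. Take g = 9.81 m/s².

y₂ = 15.10 m

Fr₁ = 9.520 (given).
From the momentum equation for a rectangular channel, y₂/y₁ = ½[√(1 + 8Fr₁²) − 1] = ½[√726.04 − 1] = 12.97.
y₂ = 12.97 × 1.164 = 15.10 m.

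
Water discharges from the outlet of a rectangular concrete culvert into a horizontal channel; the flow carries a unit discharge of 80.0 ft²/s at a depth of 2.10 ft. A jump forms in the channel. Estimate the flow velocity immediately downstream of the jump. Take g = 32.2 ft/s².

V₂ = 6.28 ft/s

V₁ = q/y₁ = 80.0/2.10 = 38.1 ft/s. Fr₁ = V₁/√(g·y₁) = 38.1/√(32.2×2.10) = 4.63.
By Bélanger, y₂/y₁ = ½[√(1 + 8Fr₁²) − 1] = ½[√172.7 − 1] = 6.07.
y₂ = 6.07 × 2.10 = 12.7 ft.
V₂ = q/y₂ = 80.0/12.7 = 6.28 ft/s.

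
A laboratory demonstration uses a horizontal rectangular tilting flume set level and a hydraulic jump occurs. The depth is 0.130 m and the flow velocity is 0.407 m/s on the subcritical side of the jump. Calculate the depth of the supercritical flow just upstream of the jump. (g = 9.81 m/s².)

Fr₂ = V₂/√(g·y₂) = 0.407/√(9.81×0.130) = 0.360.
Since the conjugate-depth ratio holds either way, y₁/y₂ = ½[√(1 + 8Fr₂²) − 1] = ½[√2.039 − 1] = 0.214.
y₁ = 0.214 × 0.130 = 0.0278 m.

y₁ = 0.0278 m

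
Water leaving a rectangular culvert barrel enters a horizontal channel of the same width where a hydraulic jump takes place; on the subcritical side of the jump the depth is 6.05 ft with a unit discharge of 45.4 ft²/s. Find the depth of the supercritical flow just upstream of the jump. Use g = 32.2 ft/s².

V₂ = q/y₂ = 45.4/6.05 = 7.50 ft/s; Fr₂ = V₂/√(g·y₂) = 0.538.
Applying the sequent-depth relation in reverse, y₁/y₂ = ½[√(1 + 8Fr₂²) − 1] = ½[√3.312 − 1] = 0.410.
y₁ = 0.410 × 6.05 = 2.48 ft.

y₁ = 2.48 ft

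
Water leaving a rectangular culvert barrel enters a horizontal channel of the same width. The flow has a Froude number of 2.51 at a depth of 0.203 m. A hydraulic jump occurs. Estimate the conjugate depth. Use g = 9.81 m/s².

y₂ = 0.626 m

Fr₁ = 2.51 (given).
From the momentum equation for a rectangular channel, y₂/y₁ = ½[√(1 + 8Fr₁²) − 1] = ½[√51.40 − 1] = 3.08.
y₂ = 3.08 × 0.203 = 0.626 m.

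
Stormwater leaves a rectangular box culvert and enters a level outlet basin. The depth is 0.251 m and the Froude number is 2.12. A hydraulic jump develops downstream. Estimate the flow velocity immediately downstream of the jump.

Fr₁ = 2.12 (given).
Conjugate-depth relation: y₂/y₁ = ½[√(1 + 8Fr₁²) − 1] = ½[√36.96 − 1] = 2.54.
y₂ = 2.54 × 0.251 = 0.637 m.
V₁ = Fr₁·√(g·y₁) = 2.12×√(9.81×0.251) = 3.33 m/s; q = V₁·y₁ = 0.835 m²/s.
V₂ = q/y₂ = 0.835/0.637 = 1.31 m/s.

V₂ = 1.31 m/s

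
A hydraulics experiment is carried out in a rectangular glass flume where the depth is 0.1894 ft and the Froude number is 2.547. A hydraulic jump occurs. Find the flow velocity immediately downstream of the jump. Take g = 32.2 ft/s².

V₂ = 2.005 ft/s

Fr₁ = 2.547 (given).
Sequent-depth ratio: y₂/y₁ = ½[√(1 + 8Fr₁²) − 1] = ½[√52.898 − 1] = 3.137.
y₂ = 3.137 × 0.1894 = 0.5941 ft.
V₁ = Fr₁·√(g·y₁) = 2.547×√(32.2×0.1894) = 6.290 ft/s; q = V₁·y₁ = 1.191 ft²/s.
V₂ = q/y₂ = 1.191/0.5941 = 2.005 ft/s.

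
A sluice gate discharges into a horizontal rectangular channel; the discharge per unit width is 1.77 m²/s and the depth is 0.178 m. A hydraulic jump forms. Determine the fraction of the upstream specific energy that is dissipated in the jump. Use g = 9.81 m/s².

ΔE/E₁ = 0.644 (64.4%)

V₁ = q/y₁ = 1.77/0.178 = 9.94 m/s. Fr₁ = V₁/√(g·y₁) = 9.94/√(9.81×0.178) = 7.53.
From the momentum equation for a rectangular channel, y₂/y₁ = ½[√(1 + 8Fr₁²) − 1] = ½[√454.0 − 1] = 10.2.
y₂ = 10.2 × 0.178 = 1.81 m.
E₁ = y₁ + V₁²/2g = 5.22 m. ΔE = (y₂ − y₁)³/(4y₁y₂) = 3.36 m. ΔE/E₁ = 3.36/5.22 = 0.644.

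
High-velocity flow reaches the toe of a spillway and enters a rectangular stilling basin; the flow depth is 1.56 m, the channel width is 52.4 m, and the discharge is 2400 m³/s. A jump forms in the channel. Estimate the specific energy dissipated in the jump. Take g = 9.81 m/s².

q = Q/b = 2400/52.4 = 45.8 m²/s; V₁ = q/y₁ = 29.4 m/s. Fr₁ = V₁/√(g·y₁) = 7.51.
Sequent-depth ratio: y₂/y₁ = ½[√(1 + 8Fr₁²) − 1] = ½[√451.6 − 1] = 10.1.
y₂ = 10.1 × 1.56 = 15.8 m.
Head loss: ΔE = (y₂ − y₁)³/(4y₁y₂) = (15.8 − 1.56)³/(4×1.56×15.8) = 2885/98.6 = 29.3 m.

ΔE = 29.3 m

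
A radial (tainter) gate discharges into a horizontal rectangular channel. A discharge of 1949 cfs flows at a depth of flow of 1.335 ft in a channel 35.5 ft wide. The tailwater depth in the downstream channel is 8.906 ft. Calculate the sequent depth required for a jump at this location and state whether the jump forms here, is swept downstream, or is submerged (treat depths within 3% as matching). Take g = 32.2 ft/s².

y₂ = 11.19 ft; the jump is swept downstream

q = Q/b = 1949/35.5 = 54.90 ft²/s; V₁ = q/y₁ = 41.12 ft/s. Fr₁ = V₁/√(g·y₁) = 6.272.
Sequent-depth ratio: y₂/y₁ = ½[√(1 + 8Fr₁²) − 1] = ½[√315.74 − 1] = 8.385.
y₂ = 8.385 × 1.335 = 11.19 ft.
Tailwater y_tw = 8.906 ft: y_tw < y₂, so the jump is swept downstream.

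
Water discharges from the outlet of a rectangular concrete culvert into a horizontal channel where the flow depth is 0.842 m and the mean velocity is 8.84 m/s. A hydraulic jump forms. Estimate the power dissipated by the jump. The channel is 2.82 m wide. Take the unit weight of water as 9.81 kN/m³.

P = 267 kW

Fr₁ = V₁/√(g·y₁) = 8.84/√(9.81×0.842) = 3.08.
Bélanger equation: y₂/y₁ = ½[√(1 + 8Fr₁²) − 1] = ½[√76.69 − 1] = 3.88.
y₂ = 3.88 × 0.842 = 3.27 m.
q = V₁·y₁ = 8.84 × 0.842 = 7.44 m²/s. V₂ = q/y₂ = 7.44/3.27 = 2.28 m/s. E₁ = y₁ + V₁²/2g = 4.82 m; E₂ = y₂ + V₂²/2g = 3.53 m. ΔE = E₁ − E₂ = 1.29 m.
Q = q·b = 7.44 × 2.82 = 21.0 m³/s. P = γ·Q·ΔE = 9.81 × 21.0 × 1.29 = 267 kW.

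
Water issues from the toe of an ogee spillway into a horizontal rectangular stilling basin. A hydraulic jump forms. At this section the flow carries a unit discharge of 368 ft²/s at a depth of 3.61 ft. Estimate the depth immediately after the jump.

y₂ = 46.5 ft

V₁ = q/y₁ = 368/3.61 = 102 ft/s. Fr₁ = V₁/√(g·y₁) = 102/√(32.2×3.61) = 9.45.
Sequent-depth ratio: y₂/y₁ = ½[√(1 + 8Fr₁²) − 1] = ½[√716.2 − 1] = 12.9.
y₂ = 12.9 × 3.61 = 46.5 ft.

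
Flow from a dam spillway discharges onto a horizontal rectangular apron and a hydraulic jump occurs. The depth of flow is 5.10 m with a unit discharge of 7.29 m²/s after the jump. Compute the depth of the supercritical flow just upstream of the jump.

y₁ = 0.387 m

V₂ = q/y₂ = 7.29/5.10 = 1.43 m/s; Fr₂ = V₂/√(g·y₂) = 0.202.
Since the conjugate-depth ratio holds either way, y₁/y₂ = ½[√(1 + 8Fr₂²) − 1] = ½[√1.327 − 1] = 0.0759.
y₁ = 0.0759 × 5.10 = 0.387 m.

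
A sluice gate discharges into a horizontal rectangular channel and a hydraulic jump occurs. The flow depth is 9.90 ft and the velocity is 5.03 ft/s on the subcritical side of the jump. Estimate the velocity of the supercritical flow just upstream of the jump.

Fr₂ = V₂/√(g·y₂) = 5.03/√(32.2×9.90) = 0.282.
Since the conjugate-depth ratio holds either way, y₁/y₂ = ½[√(1 + 8Fr₂²) − 1] = ½[√1.635 − 1] = 0.139.
y₁ = 0.139 × 9.90 = 1.38 ft.
V₁ = q/y₁ = 49.8/1.38 = 36.1 ft/s.

V₁ = 36.1 ft/s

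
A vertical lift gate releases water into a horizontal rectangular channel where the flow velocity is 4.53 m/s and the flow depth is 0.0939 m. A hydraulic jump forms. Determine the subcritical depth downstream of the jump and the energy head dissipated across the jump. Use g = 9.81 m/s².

y₂ = 0.582 m; ΔE = 0.531 m

Fr₁ = V₁/√(g·y₁) = 4.53/√(9.81×0.0939) = 4.72.
By Bélanger, y₂/y₁ = ½[√(1 + 8Fr₁²) − 1] = ½[√179.2 − 1] = 6.19.
y₂ = 6.19 × 0.0939 = 0.582 m.
q = V₁·y₁ = 4.53 × 0.0939 = 0.425 m²/s. V₂ = q/y₂ = 0.425/0.582 = 0.731 m/s. E₁ = y₁ + V₁²/2g = 1.14 m; E₂ = y₂ + V₂²/2g = 0.609 m. ΔE = E₁ − E₂ = 0.531 m.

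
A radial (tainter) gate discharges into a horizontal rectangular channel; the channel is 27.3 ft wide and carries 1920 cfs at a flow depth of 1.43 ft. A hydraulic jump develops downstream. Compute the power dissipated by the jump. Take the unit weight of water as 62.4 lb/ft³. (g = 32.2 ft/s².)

P = 5366 hp

q = Q/b = 1920/27.3 = 70.3 ft²/s; V₁ = q/y₁ = 49.2 ft/s. Fr₁ = V₁/√(g·y₁) = 7.25.
Conjugate-depth relation: y₂/y₁ = ½[√(1 + 8Fr₁²) − 1] = ½[√421.2 − 1] = 9.76.
y₂ = 9.76 × 1.43 = 14.0 ft.
V₂ = q/y₂ = 70.3/14.0 = 5.04 ft/s. E₁ = y₁ + V₁²/2g = 39.0 ft; E₂ = y₂ + V₂²/2g = 14.4 ft. ΔE = E₁ − E₂ = 24.6 ft.
P = γ·Q·ΔE/550 = 62.4 × 1920 × 24.6 / 550 = 5366 hp.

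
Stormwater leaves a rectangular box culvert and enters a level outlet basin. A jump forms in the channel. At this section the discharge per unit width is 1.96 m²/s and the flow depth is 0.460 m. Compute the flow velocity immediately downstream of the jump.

V₁ = q/y₁ = 1.96/0.460 = 4.26 m/s. Fr₁ = V₁/√(g·y₁) = 4.26/√(9.81×0.460) = 2.01.
Bélanger equation: y₂/y₁ = ½[√(1 + 8Fr₁²) − 1] = ½[√33.19 − 1] = 2.38.
y₂ = 2.38 × 0.460 = 1.09 m.
V₂ = q/y₂ = 1.96/1.09 = 1.79 m/s.

V₂ = 1.79 m/s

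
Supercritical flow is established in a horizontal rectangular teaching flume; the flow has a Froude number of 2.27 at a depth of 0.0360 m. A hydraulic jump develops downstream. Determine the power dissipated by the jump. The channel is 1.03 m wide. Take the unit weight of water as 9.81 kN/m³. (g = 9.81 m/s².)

P = 0.00859 kW

Fr₁ = 2.27 (given).
By Bélanger, y₂/y₁ = ½[√(1 + 8Fr₁²) − 1] = ½[√42.22 − 1] = 2.75.
y₂ = 2.75 × 0.0360 = 0.0990 m.
Head loss: ΔE = (y₂ − y₁)³/(4y₁y₂) = (0.0990 − 0.0360)³/(4×0.0360×0.0990) = 0.000250/0.0143 = 0.0175 m.
V₁ = Fr₁·√(g·y₁) = 2.27×√(9.81×0.0360) = 1.35 m/s; q = V₁·y₁ = 0.0486 m²/s. Q = q·b = 0.0486 × 1.03 = 0.0500 m³/s. P = γ·Q·ΔE = 9.81 × 0.0500 × 0.0175 = 0.00859 kW.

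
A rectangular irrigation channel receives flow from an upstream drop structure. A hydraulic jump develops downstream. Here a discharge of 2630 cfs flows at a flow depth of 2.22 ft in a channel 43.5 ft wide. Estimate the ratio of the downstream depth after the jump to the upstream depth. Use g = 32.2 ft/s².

q = Q/b = 2630/43.5 = 60.5 ft²/s; V₁ = q/y₁ = 27.2 ft/s. Fr₁ = V₁/√(g·y₁) = 3.22.
Sequent-depth ratio: y₂/y₁ = ½[√(1 + 8Fr₁²) − 1] = ½[√84.01 − 1] = 4.08.

y₂/y₁ = 4.08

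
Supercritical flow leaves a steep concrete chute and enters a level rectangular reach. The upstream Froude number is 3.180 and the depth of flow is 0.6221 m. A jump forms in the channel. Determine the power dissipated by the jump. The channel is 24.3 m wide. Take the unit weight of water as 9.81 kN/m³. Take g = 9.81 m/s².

P = 1246 kW

Fr₁ = 3.180 (given).
Conjugate-depth relation: y₂/y₁ = ½[√(1 + 8Fr₁²) − 1] = ½[√81.899 − 1] = 4.025.
y₂ = 4.025 × 0.6221 = 2.504 m.
V₁ = Fr₁·√(g·y₁) = 3.180×√(9.81×0.6221) = 7.856 m/s; q = V₁·y₁ = 4.887 m²/s. V₂ = q/y₂ = 4.887/2.504 = 1.952 m/s. E₁ = y₁ + V₁²/2g = 3.768 m; E₂ = y₂ + V₂²/2g = 2.698 m. ΔE = E₁ − E₂ = 1.070 m.
Q = q·b = 4.887 × 24.3 = 118.8 m³/s. P = γ·Q·ΔE = 9.81 × 118.8 × 1.070 = 1246 kW.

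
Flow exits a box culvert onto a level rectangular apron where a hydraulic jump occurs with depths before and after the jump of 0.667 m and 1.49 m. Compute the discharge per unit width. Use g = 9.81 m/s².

q = 3.24 m²/s

For a rectangular channel the momentum equation gives q² = ½·g·y₁·y₂·(y₁ + y₂) = ½×9.81×0.667×1.49×2.16 = 10.5.
q = √10.5 = 3.24 m²/s.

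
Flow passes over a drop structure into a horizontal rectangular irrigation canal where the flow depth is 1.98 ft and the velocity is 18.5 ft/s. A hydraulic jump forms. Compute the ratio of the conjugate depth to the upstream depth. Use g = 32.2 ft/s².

Fr₁ = V₁/√(g·y₁) = 18.5/√(32.2×1.98) = 2.32.
Bélanger equation: y₂/y₁ = ½[√(1 + 8Fr₁²) − 1] = ½[√43.94 − 1] = 2.81.

y₂/y₁ = 2.81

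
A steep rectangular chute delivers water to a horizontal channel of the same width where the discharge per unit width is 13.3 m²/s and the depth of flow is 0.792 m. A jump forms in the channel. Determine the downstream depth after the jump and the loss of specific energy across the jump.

y₂ = 6.36 m; ΔE = 8.58 m

V₁ = q/y₁ = 13.3/0.792 = 16.8 m/s. Fr₁ = V₁/√(g·y₁) = 16.8/√(9.81×0.792) = 6.02.
From the momentum equation for a rectangular channel, y₂/y₁ = ½[√(1 + 8Fr₁²) − 1] = ½[√291.4 − 1] = 8.03.
y₂ = 8.03 × 0.792 = 6.36 m.
V₂ = q/y₂ = 13.3/6.36 = 2.09 m/s. E₁ = y₁ + V₁²/2g = 15.2 m; E₂ = y₂ + V₂²/2g = 6.59 m. ΔE = E₁ − E₂ = 8.58 m.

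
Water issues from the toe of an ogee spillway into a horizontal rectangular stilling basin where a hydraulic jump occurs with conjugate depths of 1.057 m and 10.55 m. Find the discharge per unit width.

For a rectangular channel the momentum equation gives q² = ½·g·y₁·y₂·(y₁ + y₂) = ½×9.81×1.057×10.55×11.61 = 634.9.
q = √634.9 = 25.20 m²/s.

q = 25.20 m²/s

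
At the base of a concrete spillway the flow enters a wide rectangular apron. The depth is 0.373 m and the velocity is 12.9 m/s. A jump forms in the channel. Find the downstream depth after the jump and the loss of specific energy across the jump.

y₂ = 3.38 m; ΔE = 5.38 m

Fr₁ = V₁/√(g·y₁) = 12.9/√(9.81×0.373) = 6.74.
Conjugate-depth relation: y₂/y₁ = ½[√(1 + 8Fr₁²) − 1] = ½[√364.8 − 1] = 9.05.
y₂ = 9.05 × 0.373 = 3.38 m.
q = V₁·y₁ = 12.9 × 0.373 = 4.81 m²/s. V₂ = q/y₂ = 4.81/3.38 = 1.43 m/s. E₁ = y₁ + V₁²/2g = 8.85 m; E₂ = y₂ + V₂²/2g = 3.48 m. ΔE = E₁ − E₂ = 5.38 m.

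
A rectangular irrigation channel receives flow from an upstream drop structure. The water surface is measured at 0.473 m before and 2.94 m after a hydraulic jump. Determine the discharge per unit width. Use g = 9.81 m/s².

q = 4.82 m²/s

For a rectangular channel the momentum equation gives q² = ½·g·y₁·y₂·(y₁ + y₂) = ½×9.81×0.473×2.94×3.41 = 23.3.
q = √23.3 = 4.82 m²/s.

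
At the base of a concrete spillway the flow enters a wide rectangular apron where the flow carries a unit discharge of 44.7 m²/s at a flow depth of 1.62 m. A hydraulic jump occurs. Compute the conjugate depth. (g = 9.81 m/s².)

V₁ = q/y₁ = 44.7/1.62 = 27.6 m/s. Fr₁ = V₁/√(g·y₁) = 27.6/√(9.81×1.62) = 6.92.
Conjugate-depth relation: y₂/y₁ = ½[√(1 + 8Fr₁²) − 1] = ½[√384.3 − 1] = 9.30.
y₂ = 9.30 × 1.62 = 15.1 m.

y₂ = 15.1 m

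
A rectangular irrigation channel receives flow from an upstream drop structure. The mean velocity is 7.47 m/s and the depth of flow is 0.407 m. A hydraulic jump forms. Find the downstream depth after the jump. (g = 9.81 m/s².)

y₂ = 1.96 m

Fr₁ = V₁/√(g·y₁) = 7.47/√(9.81×0.407) = 3.74.
From the momentum equation for a rectangular channel, y₂/y₁ = ½[√(1 + 8Fr₁²) − 1] = ½[√112.8 − 1] = 4.81.
y₂ = 4.81 × 0.407 = 1.96 m.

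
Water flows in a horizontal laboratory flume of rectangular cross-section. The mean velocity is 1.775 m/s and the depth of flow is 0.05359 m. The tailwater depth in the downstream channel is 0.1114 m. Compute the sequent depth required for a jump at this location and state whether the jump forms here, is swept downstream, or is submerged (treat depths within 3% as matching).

Fr₁ = V₁/√(g·y₁) = 1.775/√(9.81×0.05359) = 2.448.
Sequent-depth ratio: y₂/y₁ = ½[√(1 + 8Fr₁²) − 1] = ½[√48.944 − 1] = 2.998.
y₂ = 2.998 × 0.05359 = 0.1607 m.
Tailwater y_tw = 0.1114 m: y_tw < y₂, so the jump is swept downstream.

y₂ = 0.1607 m; the jump is swept downstream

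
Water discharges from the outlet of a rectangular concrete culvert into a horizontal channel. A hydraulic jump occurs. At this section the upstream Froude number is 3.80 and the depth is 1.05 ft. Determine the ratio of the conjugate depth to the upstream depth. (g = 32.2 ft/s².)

y₂/y₁ = 4.90

Fr₁ = 3.80 (given).
Bélanger equation: y₂/y₁ = ½[√(1 + 8Fr₁²) − 1] = ½[√116.5 − 1] = 4.90.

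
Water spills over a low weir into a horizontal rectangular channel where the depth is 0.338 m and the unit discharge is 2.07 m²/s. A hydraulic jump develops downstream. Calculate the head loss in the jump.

V₁ = q/y₁ = 2.07/0.338 = 6.12 m/s. Fr₁ = V₁/√(g·y₁) = 6.12/√(9.81×0.338) = 3.36.
Conjugate-depth relation: y₂/y₁ = ½[√(1 + 8Fr₁²) − 1] = ½[√91.49 − 1] = 4.28.
y₂ = 4.28 × 0.338 = 1.45 m.
Head loss: ΔE = (y₂ − y₁)³/(4y₁y₂) = (1.45 − 0.338)³/(4×0.338×1.45) = 1.37/1.96 = 0.698 m.

ΔE = 0.698 m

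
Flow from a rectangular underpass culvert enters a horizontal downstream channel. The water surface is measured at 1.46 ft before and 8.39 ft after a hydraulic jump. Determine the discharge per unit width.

q = 44.1 ft²/s

For a rectangular channel the momentum equation gives q² = ½·g·y₁·y₂·(y₁ + y₂) = ½×32.2×1.46×8.39×9.85 = 1943.
q = √1943 = 44.1 ft²/s.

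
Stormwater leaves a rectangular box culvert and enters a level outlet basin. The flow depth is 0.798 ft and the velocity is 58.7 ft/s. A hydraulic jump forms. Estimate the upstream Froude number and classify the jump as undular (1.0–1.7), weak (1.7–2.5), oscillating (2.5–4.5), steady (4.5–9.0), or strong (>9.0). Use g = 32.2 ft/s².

Fr₁ = V₁/√(g·y₁) = 58.7/√(32.2×0.798) = 11.6.
Fr₁ = 11.6 lies in the strong range.

Fr₁ = 11.6; strong jump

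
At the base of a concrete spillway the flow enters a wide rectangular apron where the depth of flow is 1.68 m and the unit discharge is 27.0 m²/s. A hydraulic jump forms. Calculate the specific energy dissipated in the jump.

V₁ = q/y₁ = 27.0/1.68 = 16.1 m/s. Fr₁ = V₁/√(g·y₁) = 16.1/√(9.81×1.68) = 3.96.
Bélanger equation: y₂/y₁ = ½[√(1 + 8Fr₁²) − 1] = ½[√126.4 − 1] = 5.12.
y₂ = 5.12 × 1.68 = 8.60 m.
V₂ = q/y₂ = 27.0/8.60 = 3.14 m/s. E₁ = y₁ + V₁²/2g = 14.8 m; E₂ = y₂ + V₂²/2g = 9.11 m. ΔE = E₁ − E₂ = 5.74 m.

ΔE = 5.74 m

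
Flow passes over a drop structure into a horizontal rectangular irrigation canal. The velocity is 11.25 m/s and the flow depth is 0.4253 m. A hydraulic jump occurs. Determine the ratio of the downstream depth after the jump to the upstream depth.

Fr₁ = V₁/√(g·y₁) = 11.25/√(9.81×0.4253) = 5.508.
From the momentum equation for a rectangular channel, y₂/y₁ = ½[√(1 + 8Fr₁²) − 1] = ½[√243.68 − 1] = 7.305.

y₂/y₁ = 7.305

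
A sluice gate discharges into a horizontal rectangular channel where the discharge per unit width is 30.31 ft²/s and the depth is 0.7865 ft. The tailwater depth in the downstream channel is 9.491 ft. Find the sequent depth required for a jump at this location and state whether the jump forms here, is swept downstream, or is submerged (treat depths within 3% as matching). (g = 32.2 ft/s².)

V₁ = q/y₁ = 30.31/0.7865 = 38.54 ft/s. Fr₁ = V₁/√(g·y₁) = 38.54/√(32.2×0.7865) = 7.658.
Conjugate-depth relation: y₂/y₁ = ½[√(1 + 8Fr₁²) − 1] = ½[√470.15 − 1] = 10.34.
y₂ = 10.34 × 0.7865 = 8.134 ft.
Tailwater y_tw = 9.491 ft: y_tw > y₂, so the jump is submerged.

y₂ = 8.134 ft; the jump is submerged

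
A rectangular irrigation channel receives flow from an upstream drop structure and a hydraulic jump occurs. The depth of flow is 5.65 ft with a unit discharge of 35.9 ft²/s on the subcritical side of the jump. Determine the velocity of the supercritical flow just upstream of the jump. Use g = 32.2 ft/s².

V₁ = 19.1 ft/s

V₂ = q/y₂ = 35.9/5.65 = 6.35 ft/s; Fr₂ = V₂/√(g·y₂) = 0.471.
Applying the sequent-depth relation in reverse, y₁/y₂ = ½[√(1 + 8Fr₂²) − 1] = ½[√2.775 − 1] = 0.333.
y₁ = 0.333 × 5.65 = 1.88 ft.
V₁ = q/y₁ = 35.9/1.88 = 19.1 ft/s.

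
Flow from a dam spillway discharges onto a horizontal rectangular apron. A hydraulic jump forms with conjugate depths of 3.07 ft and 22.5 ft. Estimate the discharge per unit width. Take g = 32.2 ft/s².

For a rectangular channel the momentum equation gives q² = ½·g·y₁·y₂·(y₁ + y₂) = ½×32.2×3.07×22.5×25.6 = 28437.
q = √28437 = 169 ft²/s.

q = 169 ft²/s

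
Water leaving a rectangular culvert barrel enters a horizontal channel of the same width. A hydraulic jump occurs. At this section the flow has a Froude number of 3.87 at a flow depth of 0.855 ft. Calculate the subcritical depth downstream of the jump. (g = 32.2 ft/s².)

Fr₁ = 3.87 (given).
Conjugate-depth relation: y₂/y₁ = ½[√(1 + 8Fr₁²) − 1] = ½[√120.8 − 1] = 5.00.
y₂ = 5.00 × 0.855 = 4.27 ft.

y₂ = 4.27 ft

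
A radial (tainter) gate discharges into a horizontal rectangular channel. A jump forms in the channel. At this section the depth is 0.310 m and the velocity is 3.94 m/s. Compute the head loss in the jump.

ΔE = 0.148 m

Fr₁ = V₁/√(g·y₁) = 3.94/√(9.81×0.310) = 2.26.
From the momentum equation for a rectangular channel, y₂/y₁ = ½[√(1 + 8Fr₁²) − 1] = ½[√41.84 − 1] = 2.73.
y₂ = 2.73 × 0.310 = 0.848 m.
Head loss: ΔE = (y₂ − y₁)³/(4y₁y₂) = (0.848 − 0.310)³/(4×0.310×0.848) = 0.155/1.05 = 0.148 m.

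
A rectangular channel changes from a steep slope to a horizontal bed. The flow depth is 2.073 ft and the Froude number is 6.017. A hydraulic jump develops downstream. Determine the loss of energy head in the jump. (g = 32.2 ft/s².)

Fr₁ = 6.017 (given).
Sequent-depth ratio: y₂/y₁ = ½[√(1 + 8Fr₁²) − 1] = ½[√290.63 − 1] = 8.024.
y₂ = 8.024 × 2.073 = 16.63 ft.
V₁ = Fr₁·√(g·y₁) = 6.017×√(32.2×2.073) = 49.16 ft/s; q = V₁·y₁ = 101.9 ft²/s. V₂ = q/y₂ = 101.9/16.63 = 6.127 ft/s. E₁ = y₁ + V₁²/2g = 39.60 ft; E₂ = y₂ + V₂²/2g = 17.22 ft. ΔE = E₁ − E₂ = 22.38 ft.

ΔE = 22.38 ft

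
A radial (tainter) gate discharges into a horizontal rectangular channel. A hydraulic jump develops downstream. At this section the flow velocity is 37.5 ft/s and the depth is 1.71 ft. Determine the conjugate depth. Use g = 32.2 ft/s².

Fr₁ = V₁/√(g·y₁) = 37.5/√(32.2×1.71) = 5.05.
From the momentum equation for a rectangular channel, y₂/y₁ = ½[√(1 + 8Fr₁²) − 1] = ½[√205.3 − 1] = 6.66.
y₂ = 6.66 × 1.71 = 11.4 ft.

y₂ = 11.4 ft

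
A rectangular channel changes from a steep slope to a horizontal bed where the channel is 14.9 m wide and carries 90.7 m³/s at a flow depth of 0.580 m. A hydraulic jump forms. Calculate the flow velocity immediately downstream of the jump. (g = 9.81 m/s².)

q = Q/b = 90.7/14.9 = 6.09 m²/s; V₁ = q/y₁ = 10.5 m/s. Fr₁ = V₁/√(g·y₁) = 4.40.
By Bélanger, y₂/y₁ = ½[√(1 + 8Fr₁²) − 1] = ½[√155.9 − 1] = 5.74.
y₂ = 5.74 × 0.580 = 3.33 m.
V₂ = q/y₂ = 6.09/3.33 = 1.83 m/s.

V₂ = 1.83 m/s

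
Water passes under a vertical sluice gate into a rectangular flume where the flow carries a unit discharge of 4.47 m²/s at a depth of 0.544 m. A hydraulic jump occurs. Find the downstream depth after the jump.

V₁ = q/y₁ = 4.47/0.544 = 8.22 m/s. Fr₁ = V₁/√(g·y₁) = 8.22/√(9.81×0.544) = 3.56.
Conjugate-depth relation: y₂/y₁ = ½[√(1 + 8Fr₁²) − 1] = ½[√102.2 − 1] = 4.56.
y₂ = 4.56 × 0.544 = 2.48 m.

y₂ = 2.48 m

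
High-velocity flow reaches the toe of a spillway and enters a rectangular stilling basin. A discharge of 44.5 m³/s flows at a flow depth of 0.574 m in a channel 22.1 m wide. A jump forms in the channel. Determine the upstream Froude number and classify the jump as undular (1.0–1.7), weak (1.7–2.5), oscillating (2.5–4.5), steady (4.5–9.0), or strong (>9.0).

q = Q/b = 44.5/22.1 = 2.01 m²/s; V₁ = q/y₁ = 3.51 m/s. Fr₁ = V₁/√(g·y₁) = 1.48.
Fr₁ = 1.48 lies in the undular range.

Fr₁ = 1.48; undular jump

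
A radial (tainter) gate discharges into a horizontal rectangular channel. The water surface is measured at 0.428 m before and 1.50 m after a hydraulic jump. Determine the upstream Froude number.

For a rectangular channel the momentum equation gives q² = ½·g·y₁·y₂·(y₁ + y₂) = ½×9.81×0.428×1.50×1.93 = 6.07.
q = √6.07 = 2.46 m²/s.
V₁ = q/y₁ = 5.76 m/s; Fr₁ = V₁/√(g·y₁) = 2.81.

Fr₁ = 2.81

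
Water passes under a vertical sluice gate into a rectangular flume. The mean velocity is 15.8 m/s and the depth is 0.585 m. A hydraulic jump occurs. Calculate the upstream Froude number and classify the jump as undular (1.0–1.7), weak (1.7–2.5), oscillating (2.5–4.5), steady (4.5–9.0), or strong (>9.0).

Fr₁ = V₁/√(g·y₁) = 15.8/√(9.81×0.585) = 6.60.
Fr₁ = 6.60 lies in the steady range.

Fr₁ = 6.60; steady jump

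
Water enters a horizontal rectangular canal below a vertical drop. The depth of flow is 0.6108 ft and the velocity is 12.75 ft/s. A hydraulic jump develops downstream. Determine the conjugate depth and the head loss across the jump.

y₂ = 2.197 ft; ΔE = 0.7432 ft

Fr₁ = V₁/√(g·y₁) = 12.75/√(32.2×0.6108) = 2.875.
By Bélanger, y₂/y₁ = ½[√(1 + 8Fr₁²) − 1] = ½[√67.123 − 1] = 3.596.
y₂ = 3.596 × 0.6108 = 2.197 ft.
Head loss: ΔE = (y₂ − y₁)³/(4y₁y₂) = (2.197 − 0.6108)³/(4×0.6108×2.197) = 3.989/5.367 = 0.7432 ft.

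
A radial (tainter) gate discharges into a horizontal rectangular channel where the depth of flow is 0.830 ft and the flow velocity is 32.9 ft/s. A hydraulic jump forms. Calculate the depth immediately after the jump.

y₂ = 7.07 ft

Fr₁ = V₁/√(g·y₁) = 32.9/√(32.2×0.830) = 6.36.
Sequent-depth ratio: y₂/y₁ = ½[√(1 + 8Fr₁²) − 1] = ½[√325.0 − 1] = 8.51.
y₂ = 8.51 × 0.830 = 7.07 ft.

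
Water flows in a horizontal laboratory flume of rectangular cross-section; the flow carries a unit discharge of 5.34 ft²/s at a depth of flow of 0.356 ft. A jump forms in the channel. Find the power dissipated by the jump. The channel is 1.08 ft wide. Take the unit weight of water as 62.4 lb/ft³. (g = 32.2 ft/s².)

P = 1.10 hp

V₁ = q/y₁ = 5.34/0.356 = 15.0 ft/s. Fr₁ = V₁/√(g·y₁) = 15.0/√(32.2×0.356) = 4.43.
Conjugate-depth relation: y₂/y₁ = ½[√(1 + 8Fr₁²) − 1] = ½[√158.0 − 1] = 5.79.
y₂ = 5.79 × 0.356 = 2.06 ft.
V₂ = q/y₂ = 5.34/2.06 = 2.59 ft/s. E₁ = y₁ + V₁²/2g = 3.85 ft; E₂ = y₂ + V₂²/2g = 2.16 ft. ΔE = E₁ − E₂ = 1.69 ft.
Q = q·b = 5.34 × 1.08 = 5.77 cfs. P = γ·Q·ΔE/550 = 62.4 × 5.77 × 1.69 / 550 = 1.10 hp.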